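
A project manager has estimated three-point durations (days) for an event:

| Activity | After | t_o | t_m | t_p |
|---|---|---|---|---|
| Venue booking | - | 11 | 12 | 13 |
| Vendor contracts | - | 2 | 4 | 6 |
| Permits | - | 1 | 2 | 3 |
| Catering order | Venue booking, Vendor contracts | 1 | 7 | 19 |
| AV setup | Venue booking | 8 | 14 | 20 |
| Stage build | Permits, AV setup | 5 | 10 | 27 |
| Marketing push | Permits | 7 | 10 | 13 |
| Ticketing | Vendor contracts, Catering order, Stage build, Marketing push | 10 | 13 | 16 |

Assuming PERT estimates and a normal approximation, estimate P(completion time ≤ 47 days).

0.177

te_Venue booking = (11 + 4·12 + 13)/6 = 72/6 = 12; σ²_Venue booking = ((13−11)/6)² = 0.111
te_Vendor contracts = (2 + 4·4 + 6)/6 = 24/6 = 4; σ²_Vendor contracts = ((6−2)/6)² = 0.444
te_Permits = (1 + 4·2 + 3)/6 = 12/6 = 2; σ²_Permits = ((3−1)/6)² = 0.111
te_Catering order = (1 + 4·7 + 19)/6 = 48/6 = 8; σ²_Catering order = ((19−1)/6)² = 9.000
te_AV setup = (8 + 4·14 + 20)/6 = 84/6 = 14; σ²_AV setup = ((20−8)/6)² = 4.000
te_Stage build = (5 + 4·10 + 27)/6 = 72/6 = 12; σ²_Stage build = ((27−5)/6)² = 13.444
te_Marketing push = (7 + 4·10 + 13)/6 = 60/6 = 10; σ²_Marketing push = ((13−7)/6)² = 1.000
te_Ticketing = (10 + 4·13 + 16)/6 = 78/6 = 13; σ²_Ticketing = ((16−10)/6)² = 1.000

Forward pass:
ES_Venue booking = 0; EF_Venue booking = 12
ES_Vendor contracts = 0; EF_Vendor contracts = 4
ES_Permits = 0; EF_Permits = 2
ES_Catering order = max(EF_Venue booking=12, EF_Vendor contracts=4) = 12; EF_Catering order = 12+8 = 20
ES_AV setup = 12; EF_AV setup = 12+14 = 26
ES_Stage build = max(EF_Permits=2, EF_AV setup=26) = 26; EF_Stage build = 26+12 = 38
ES_Marketing push = 2; EF_Marketing push = 2+10 = 12
ES_Ticketing = max(EF_Vendor contracts=4, EF_Catering order=20, EF_Stage build=38, EF_Marketing push=12) = 38; EF_Ticketing = 38+13 = 51
Expected project duration μ = 51 days. Critical path: Venue booking → AV setup → Stage build → Ticketing.

Variance along critical path = 0.111 + 4.000 + 13.444 + 1.000 = 18.556; σ = √18.556 = 4.308 days.
Z = (47 − 51) / 4.308 = -0.929
P(T ≤ 47) = Φ(-0.929) ≈ 0.177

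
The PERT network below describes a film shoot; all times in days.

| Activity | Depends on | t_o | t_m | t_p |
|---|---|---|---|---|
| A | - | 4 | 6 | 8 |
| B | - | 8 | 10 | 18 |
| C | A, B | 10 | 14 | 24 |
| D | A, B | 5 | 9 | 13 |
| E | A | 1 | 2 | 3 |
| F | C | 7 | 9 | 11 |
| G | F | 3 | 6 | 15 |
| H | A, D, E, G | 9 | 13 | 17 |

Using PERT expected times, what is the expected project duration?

te_A = (4 + 4·6 + 8)/6 = 36/6 = 6
te_B = (8 + 4·10 + 18)/6 = 66/6 = 11
te_C = (10 + 4·14 + 24)/6 = 90/6 = 15
te_D = (5 + 4·9 + 13)/6 = 54/6 = 9
te_E = (1 + 4·2 + 3)/6 = 12/6 = 2
te_F = (7 + 4·9 + 11)/6 = 54/6 = 9
te_G = (3 + 4·6 + 15)/6 = 42/6 = 7
te_H = (9 + 4·13 + 17)/6 = 78/6 = 13

Forward pass:
ES_A = 0; EF_A = 6
ES_B = 0; EF_B = 11
ES_C = max(EF_A=6, EF_B=11) = 11; EF_C = 11+15 = 26
ES_D = max(EF_A=6, EF_B=11) = 11; EF_D = 11+9 = 20
ES_E = 6; EF_E = 6+2 = 8
ES_F = 26; EF_F = 26+9 = 35
ES_G = 35; EF_G = 35+7 = 42
ES_H = max(EF_A=6, EF_D=20, EF_E=8, EF_G=42) = 42; EF_H = 42+13 = 55
Expected project duration μ = 55 days. Critical path: B → C → F → G → H.

55 days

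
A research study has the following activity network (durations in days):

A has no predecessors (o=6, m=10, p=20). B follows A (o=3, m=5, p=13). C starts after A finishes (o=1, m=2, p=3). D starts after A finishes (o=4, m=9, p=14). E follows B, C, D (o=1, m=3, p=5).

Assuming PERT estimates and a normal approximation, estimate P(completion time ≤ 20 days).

te_A = (6 + 4·10 + 20)/6 = 66/6 = 11; σ²_A = ((20−6)/6)² = 5.444
te_B = (3 + 4·5 + 13)/6 = 36/6 = 6; σ²_B = ((13−3)/6)² = 2.778
te_C = (1 + 4·2 + 3)/6 = 12/6 = 2; σ²_C = ((3−1)/6)² = 0.111
te_D = (4 + 4·9 + 14)/6 = 54/6 = 9; σ²_D = ((14−4)/6)² = 2.778
te_E = (1 + 4·3 + 5)/6 = 18/6 = 3; σ²_E = ((5−1)/6)² = 0.444

Forward pass:
ES_A = 0; EF_A = 11
ES_B = 11; EF_B = 11+6 = 17
ES_C = 11; EF_C = 11+2 = 13
ES_D = 11; EF_D = 11+9 = 20
ES_E = max(EF_B=17, EF_C=13, EF_D=20) = 20; EF_E = 20+3 = 23
Expected project duration μ = 23 days. Critical path: A → D → E.

Variance along critical path = 5.444 + 2.778 + 0.444 = 8.667; σ = √8.667 = 2.944 days.
Z = (20 − 23) / 2.944 = -1.019
P(T ≤ 20) = Φ(-1.019) ≈ 0.154

0.154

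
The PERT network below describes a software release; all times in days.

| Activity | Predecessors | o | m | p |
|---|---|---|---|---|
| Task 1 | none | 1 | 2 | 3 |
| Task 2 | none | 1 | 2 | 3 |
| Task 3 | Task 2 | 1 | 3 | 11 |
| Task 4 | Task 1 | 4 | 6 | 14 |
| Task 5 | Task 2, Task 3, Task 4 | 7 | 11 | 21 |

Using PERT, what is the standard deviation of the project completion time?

2.89 days

te_Task 1 = (1 + 4·2 + 3)/6 = 12/6 = 2; σ²_Task 1 = ((3−1)/6)² = 0.111
te_Task 2 = (1 + 4·2 + 3)/6 = 12/6 = 2; σ²_Task 2 = ((3−1)/6)² = 0.111
te_Task 3 = (1 + 4·3 + 11)/6 = 24/6 = 4; σ²_Task 3 = ((11−1)/6)² = 2.778
te_Task 4 = (4 + 4·6 + 14)/6 = 42/6 = 7; σ²_Task 4 = ((14−4)/6)² = 2.778
te_Task 5 = (7 + 4·11 + 21)/6 = 72/6 = 12; σ²_Task 5 = ((21−7)/6)² = 5.444

Forward pass:
ES_Task 1 = 0; EF_Task 1 = 2
ES_Task 2 = 0; EF_Task 2 = 2
ES_Task 3 = 2; EF_Task 3 = 2+4 = 6
ES_Task 4 = 2; EF_Task 4 = 2+7 = 9
ES_Task 5 = max(EF_Task 2=2, EF_Task 3=6, EF_Task 4=9) = 9; EF_Task 5 = 9+12 = 21
Expected project duration μ = 21 days. Critical path: Task 1 → Task 4 → Task 5.

Variance along critical path = 0.111 + 2.778 + 5.444 = 8.333
σ = √8.333 = 2.887 days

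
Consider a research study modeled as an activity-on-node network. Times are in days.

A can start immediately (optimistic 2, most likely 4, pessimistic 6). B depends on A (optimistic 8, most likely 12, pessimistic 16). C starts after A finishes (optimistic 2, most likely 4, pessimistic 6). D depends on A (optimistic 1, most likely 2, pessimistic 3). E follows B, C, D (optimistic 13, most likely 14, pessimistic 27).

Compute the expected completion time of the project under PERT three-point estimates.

32 days

te_A = (2 + 4·4 + 6)/6 = 24/6 = 4
te_B = (8 + 4·12 + 16)/6 = 72/6 = 12
te_C = (2 + 4·4 + 6)/6 = 24/6 = 4
te_D = (1 + 4·2 + 3)/6 = 12/6 = 2
te_E = (13 + 4·14 + 27)/6 = 96/6 = 16

Forward pass:
ES_A = 0; EF_A = 4
ES_B = 4; EF_B = 4+12 = 16
ES_C = 4; EF_C = 4+4 = 8
ES_D = 4; EF_D = 4+2 = 6
ES_E = max(EF_B=16, EF_C=8, EF_D=6) = 16; EF_E = 16+16 = 32
Expected project duration μ = 32 days. Critical path: A → B → E.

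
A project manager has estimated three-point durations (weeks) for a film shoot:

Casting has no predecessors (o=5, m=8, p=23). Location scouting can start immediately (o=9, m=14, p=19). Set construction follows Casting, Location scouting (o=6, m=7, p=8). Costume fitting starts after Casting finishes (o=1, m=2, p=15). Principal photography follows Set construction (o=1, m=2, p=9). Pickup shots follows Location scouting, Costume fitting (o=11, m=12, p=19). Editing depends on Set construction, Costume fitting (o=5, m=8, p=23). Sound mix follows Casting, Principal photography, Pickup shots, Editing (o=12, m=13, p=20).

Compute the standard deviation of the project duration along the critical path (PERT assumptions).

te_Casting = (5 + 4·8 + 23)/6 = 60/6 = 10; σ²_Casting = ((23−5)/6)² = 9.000
te_Location scouting = (9 + 4·14 + 19)/6 = 84/6 = 14; σ²_Location scouting = ((19−9)/6)² = 2.778
te_Set construction = (6 + 4·7 + 8)/6 = 42/6 = 7; σ²_Set construction = ((8−6)/6)² = 0.111
te_Costume fitting = (1 + 4·2 + 15)/6 = 24/6 = 4; σ²_Costume fitting = ((15−1)/6)² = 5.444
te_Principal photography = (1 + 4·2 + 9)/6 = 18/6 = 3; σ²_Principal photography = ((9−1)/6)² = 1.778
te_Pickup shots = (11 + 4·12 + 19)/6 = 78/6 = 13; σ²_Pickup shots = ((19−11)/6)² = 1.778
te_Editing = (5 + 4·8 + 23)/6 = 60/6 = 10; σ²_Editing = ((23−5)/6)² = 9.000
te_Sound mix = (12 + 4·13 + 20)/6 = 84/6 = 14; σ²_Sound mix = ((20−12)/6)² = 1.778

Forward pass:
ES_Casting = 0; EF_Casting = 10
ES_Location scouting = 0; EF_Location scouting = 14
ES_Set construction = max(EF_Casting=10, EF_Location scouting=14) = 14; EF_Set construction = 14+7 = 21
ES_Costume fitting = 10; EF_Costume fitting = 10+4 = 14
ES_Principal photography = 21; EF_Principal photography = 21+3 = 24
ES_Pickup shots = max(EF_Location scouting=14, EF_Costume fitting=14) = 14; EF_Pickup shots = 14+13 = 27
ES_Editing = max(EF_Set construction=21, EF_Costume fitting=14) = 21; EF_Editing = 21+10 = 31
ES_Sound mix = max(EF_Casting=10, EF_Principal photography=24, EF_Pickup shots=27, EF_Editing=31) = 31; EF_Sound mix = 31+14 = 45
Expected project duration μ = 45 weeks. Critical path: Location scouting → Set construction → Editing → Sound mix.

Variance along critical path = 2.778 + 0.111 + 9.000 + 1.778 = 13.667
σ = √13.667 = 3.697 weeks

3.70 weeks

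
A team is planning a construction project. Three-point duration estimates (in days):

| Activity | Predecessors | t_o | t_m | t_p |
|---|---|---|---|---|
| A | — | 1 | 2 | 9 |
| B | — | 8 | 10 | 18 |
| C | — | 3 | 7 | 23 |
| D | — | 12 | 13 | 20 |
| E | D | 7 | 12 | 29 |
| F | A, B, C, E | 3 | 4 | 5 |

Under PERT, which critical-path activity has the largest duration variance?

E

te_A = (1 + 4·2 + 9)/6 = 18/6 = 3; σ²_A = ((9−1)/6)² = 1.778
te_B = (8 + 4·10 + 18)/6 = 66/6 = 11; σ²_B = ((18−8)/6)² = 2.778
te_C = (3 + 4·7 + 23)/6 = 54/6 = 9; σ²_C = ((23−3)/6)² = 11.111
te_D = (12 + 4·13 + 20)/6 = 84/6 = 14; σ²_D = ((20−12)/6)² = 1.778
te_E = (7 + 4·12 + 29)/6 = 84/6 = 14; σ²_E = ((29−7)/6)² = 13.444
te_F = (3 + 4·4 + 5)/6 = 24/6 = 4; σ²_F = ((5−3)/6)² = 0.111

Forward pass:
ES_A = 0; EF_A = 3
ES_B = 0; EF_B = 11
ES_C = 0; EF_C = 9
ES_D = 0; EF_D = 14
ES_E = 14; EF_E = 14+14 = 28
ES_F = max(EF_A=3, EF_B=11, EF_C=9, EF_E=28) = 28; EF_F = 28+4 = 32
Expected project duration μ = 32 days. Critical path: D → E → F.

Variances on critical path: σ²_D=1.778, σ²_E=13.444, σ²_F=0.111.
Largest is σ²_E = 13.444.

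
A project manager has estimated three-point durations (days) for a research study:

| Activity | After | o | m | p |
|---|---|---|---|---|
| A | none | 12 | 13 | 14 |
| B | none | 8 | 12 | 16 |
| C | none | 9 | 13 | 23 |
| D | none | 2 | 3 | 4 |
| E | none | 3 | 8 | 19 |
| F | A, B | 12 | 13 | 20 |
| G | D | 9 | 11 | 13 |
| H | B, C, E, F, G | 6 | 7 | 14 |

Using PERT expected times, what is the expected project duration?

35 days

te_A = (12 + 4·13 + 14)/6 = 78/6 = 13
te_B = (8 + 4·12 + 16)/6 = 72/6 = 12
te_C = (9 + 4·13 + 23)/6 = 84/6 = 14
te_D = (2 + 4·3 + 4)/6 = 18/6 = 3
te_E = (3 + 4·8 + 19)/6 = 54/6 = 9
te_F = (12 + 4·13 + 20)/6 = 84/6 = 14
te_G = (9 + 4·11 + 13)/6 = 66/6 = 11
te_H = (6 + 4·7 + 14)/6 = 48/6 = 8

Forward pass:
ES_A = 0; EF_A = 13
ES_B = 0; EF_B = 12
ES_C = 0; EF_C = 14
ES_D = 0; EF_D = 3
ES_E = 0; EF_E = 9
ES_F = max(EF_A=13, EF_B=12) = 13; EF_F = 13+14 = 27
ES_G = 3; EF_G = 3+11 = 14
ES_H = max(EF_B=12, EF_C=14, EF_E=9, EF_F=27, EF_G=14) = 27; EF_H = 27+8 = 35
Expected project duration μ = 35 days. Critical path: A → F → H.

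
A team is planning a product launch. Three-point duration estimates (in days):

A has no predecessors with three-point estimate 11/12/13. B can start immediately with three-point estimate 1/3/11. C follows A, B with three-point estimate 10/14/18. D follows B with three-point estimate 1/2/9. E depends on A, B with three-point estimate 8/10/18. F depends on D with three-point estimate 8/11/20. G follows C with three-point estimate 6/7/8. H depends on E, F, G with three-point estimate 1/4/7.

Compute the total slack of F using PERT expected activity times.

te_A = (11 + 4·12 + 13)/6 = 72/6 = 12
te_B = (1 + 4·3 + 11)/6 = 24/6 = 4
te_C = (10 + 4·14 + 18)/6 = 84/6 = 14
te_D = (1 + 4·2 + 9)/6 = 18/6 = 3
te_E = (8 + 4·10 + 18)/6 = 66/6 = 11
te_F = (8 + 4·11 + 20)/6 = 72/6 = 12
te_G = (6 + 4·7 + 8)/6 = 42/6 = 7
te_H = (1 + 4·4 + 7)/6 = 24/6 = 4

Forward pass:
ES_A = 0; EF_A = 12
ES_B = 0; EF_B = 4
ES_C = max(EF_A=12, EF_B=4) = 12; EF_C = 12+14 = 26
ES_D = 4; EF_D = 4+3 = 7
ES_E = max(EF_A=12, EF_B=4) = 12; EF_E = 12+11 = 23
ES_F = 7; EF_F = 7+12 = 19
ES_G = 26; EF_G = 26+7 = 33
ES_H = max(EF_E=23, EF_F=19, EF_G=33) = 33; EF_H = 33+4 = 37
Expected project duration μ = 37 days. Critical path: A → C → G → H.

Backward pass:
LF_H = 37; LS_H = 37−4 = 33
LF_G = LS_H = 33; LS_G = 33−7 = 26
LF_F = LS_H = 33; LS_F = 33−12 = 21
LF_E = LS_H = 33; LS_E = 33−11 = 22
LF_D = LS_F = 21; LS_D = 21−3 = 18
LF_C = LS_G = 26; LS_C = 26−14 = 12
LF_B = min(LS_C=12, LS_D=18, LS_E=22) = 12; LS_B = 12−4 = 8
LF_A = min(LS_C=12, LS_E=22) = 12; LS_A = 12−12 = 0
Slack_F = LS_F − ES_F = 21 − 7 = 14

14 days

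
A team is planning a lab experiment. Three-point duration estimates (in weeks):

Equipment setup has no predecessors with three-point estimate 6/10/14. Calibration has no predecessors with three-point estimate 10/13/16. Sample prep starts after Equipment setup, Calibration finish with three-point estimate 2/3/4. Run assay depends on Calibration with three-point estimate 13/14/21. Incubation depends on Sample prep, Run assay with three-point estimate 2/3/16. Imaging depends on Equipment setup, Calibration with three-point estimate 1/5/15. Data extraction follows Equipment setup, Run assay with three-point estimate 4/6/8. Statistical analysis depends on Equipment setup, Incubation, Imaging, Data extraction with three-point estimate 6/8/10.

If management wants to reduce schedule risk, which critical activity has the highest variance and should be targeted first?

Run assay

te_Equipment setup = (6 + 4·10 + 14)/6 = 60/6 = 10; σ²_Equipment setup = ((14−6)/6)² = 1.778
te_Calibration = (10 + 4·13 + 16)/6 = 78/6 = 13; σ²_Calibration = ((16−10)/6)² = 1.000
te_Sample prep = (2 + 4·3 + 4)/6 = 18/6 = 3; σ²_Sample prep = ((4−2)/6)² = 0.111
te_Run assay = (13 + 4·14 + 21)/6 = 90/6 = 15; σ²_Run assay = ((21−13)/6)² = 1.778
te_Incubation = (2 + 4·3 + 16)/6 = 30/6 = 5; σ²_Incubation = ((16−2)/6)² = 5.444
te_Imaging = (1 + 4·5 + 15)/6 = 36/6 = 6; σ²_Imaging = ((15−1)/6)² = 5.444
te_Data extraction = (4 + 4·6 + 8)/6 = 36/6 = 6; σ²_Data extraction = ((8−4)/6)² = 0.444
te_Statistical analysis = (6 + 4·8 + 10)/6 = 48/6 = 8; σ²_Statistical analysis = ((10−6)/6)² = 0.444

Forward pass:
ES_Equipment setup = 0; EF_Equipment setup = 10
ES_Calibration = 0; EF_Calibration = 13
ES_Sample prep = max(EF_Equipment setup=10, EF_Calibration=13) = 13; EF_Sample prep = 13+3 = 16
ES_Run assay = 13; EF_Run assay = 13+15 = 28
ES_Incubation = max(EF_Sample prep=16, EF_Run assay=28) = 28; EF_Incubation = 28+5 = 33
ES_Imaging = max(EF_Equipment setup=10, EF_Calibration=13) = 13; EF_Imaging = 13+6 = 19
ES_Data extraction = max(EF_Equipment setup=10, EF_Run assay=28) = 28; EF_Data extraction = 28+6 = 34
ES_Statistical analysis = max(EF_Equipment setup=10, EF_Incubation=33, EF_Imaging=19, EF_Data extraction=34) = 34; EF_Statistical analysis = 34+8 = 42
Expected project duration μ = 42 weeks. Critical path: Calibration → Run assay → Data extraction → Statistical analysis.

Variances on critical path: σ²_Calibration=1.000, σ²_Run assay=1.778, σ²_Data extraction=0.444, σ²_Statistical analysis=0.444.
Largest is σ²_Run assay = 1.778.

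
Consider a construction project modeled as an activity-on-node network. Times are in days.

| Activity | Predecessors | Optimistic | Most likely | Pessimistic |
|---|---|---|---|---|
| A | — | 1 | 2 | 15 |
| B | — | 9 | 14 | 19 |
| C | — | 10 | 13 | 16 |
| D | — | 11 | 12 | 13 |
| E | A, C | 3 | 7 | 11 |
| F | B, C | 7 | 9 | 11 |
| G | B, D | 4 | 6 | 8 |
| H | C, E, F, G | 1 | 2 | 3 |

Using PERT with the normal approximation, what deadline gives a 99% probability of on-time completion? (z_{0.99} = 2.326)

29.2 days

te_A = (1 + 4·2 + 15)/6 = 24/6 = 4; σ²_A = ((15−1)/6)² = 5.444
te_B = (9 + 4·14 + 19)/6 = 84/6 = 14; σ²_B = ((19−9)/6)² = 2.778
te_C = (10 + 4·13 + 16)/6 = 78/6 = 13; σ²_C = ((16−10)/6)² = 1.000
te_D = (11 + 4·12 + 13)/6 = 72/6 = 12; σ²_D = ((13−11)/6)² = 0.111
te_E = (3 + 4·7 + 11)/6 = 42/6 = 7; σ²_E = ((11−3)/6)² = 1.778
te_F = (7 + 4·9 + 11)/6 = 54/6 = 9; σ²_F = ((11−7)/6)² = 0.444
te_G = (4 + 4·6 + 8)/6 = 36/6 = 6; σ²_G = ((8−4)/6)² = 0.444
te_H = (1 + 4·2 + 3)/6 = 12/6 = 2; σ²_H = ((3−1)/6)² = 0.111

Forward pass:
ES_A = 0; EF_A = 4
ES_B = 0; EF_B = 14
ES_C = 0; EF_C = 13
ES_D = 0; EF_D = 12
ES_E = max(EF_A=4, EF_C=13) = 13; EF_E = 13+7 = 20
ES_F = max(EF_B=14, EF_C=13) = 14; EF_F = 14+9 = 23
ES_G = max(EF_B=14, EF_D=12) = 14; EF_G = 14+6 = 20
ES_H = max(EF_C=13, EF_E=20, EF_F=23, EF_G=20) = 23; EF_H = 23+2 = 25
Expected project duration μ = 25 days. Critical path: B → F → H.

Variance along critical path = 2.778 + 0.444 + 0.111 = 3.333; σ = 1.826 days.
D = μ + z·σ = 25 + 2.326·1.826 = 29.2 days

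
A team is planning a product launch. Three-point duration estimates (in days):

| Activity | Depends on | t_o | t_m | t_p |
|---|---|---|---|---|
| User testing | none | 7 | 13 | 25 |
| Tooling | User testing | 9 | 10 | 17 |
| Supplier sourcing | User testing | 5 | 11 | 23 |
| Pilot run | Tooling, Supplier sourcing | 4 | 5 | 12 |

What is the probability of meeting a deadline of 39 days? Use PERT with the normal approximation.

te_User testing = (7 + 4·13 + 25)/6 = 84/6 = 14; σ²_User testing = ((25−7)/6)² = 9.000
te_Tooling = (9 + 4·10 + 17)/6 = 66/6 = 11; σ²_Tooling = ((17−9)/6)² = 1.778
te_Supplier sourcing = (5 + 4·11 + 23)/6 = 72/6 = 12; σ²_Supplier sourcing = ((23−5)/6)² = 9.000
te_Pilot run = (4 + 4·5 + 12)/6 = 36/6 = 6; σ²_Pilot run = ((12−4)/6)² = 1.778

Forward pass:
ES_User testing = 0; EF_User testing = 14
ES_Tooling = 14; EF_Tooling = 14+11 = 25
ES_Supplier sourcing = 14; EF_Supplier sourcing = 14+12 = 26
ES_Pilot run = max(EF_Tooling=25, EF_Supplier sourcing=26) = 26; EF_Pilot run = 26+6 = 32
Expected project duration μ = 32 days. Critical path: User testing → Supplier sourcing → Pilot run.

Variance along critical path = 9.000 + 9.000 + 1.778 = 19.778; σ = √19.778 = 4.447 days.
Z = (39 − 32) / 4.447 = 1.574
P(T ≤ 39) = Φ(1.574) ≈ 0.942

0.942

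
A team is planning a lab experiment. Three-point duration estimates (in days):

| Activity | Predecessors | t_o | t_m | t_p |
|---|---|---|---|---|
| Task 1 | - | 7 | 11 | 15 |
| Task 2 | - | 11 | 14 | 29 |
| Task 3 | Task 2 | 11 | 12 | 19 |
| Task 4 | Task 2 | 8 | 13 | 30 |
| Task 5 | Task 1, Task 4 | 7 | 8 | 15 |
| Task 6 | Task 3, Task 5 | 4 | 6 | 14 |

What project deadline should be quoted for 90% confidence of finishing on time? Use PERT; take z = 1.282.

53.7 days

te_Task 1 = (7 + 4·11 + 15)/6 = 66/6 = 11; σ²_Task 1 = ((15−7)/6)² = 1.778
te_Task 2 = (11 + 4·14 + 29)/6 = 96/6 = 16; σ²_Task 2 = ((29−11)/6)² = 9.000
te_Task 3 = (11 + 4·12 + 19)/6 = 78/6 = 13; σ²_Task 3 = ((19−11)/6)² = 1.778
te_Task 4 = (8 + 4·13 + 30)/6 = 90/6 = 15; σ²_Task 4 = ((30−8)/6)² = 13.444
te_Task 5 = (7 + 4·8 + 15)/6 = 54/6 = 9; σ²_Task 5 = ((15−7)/6)² = 1.778
te_Task 6 = (4 + 4·6 + 14)/6 = 42/6 = 7; σ²_Task 6 = ((14−4)/6)² = 2.778

Forward pass:
ES_Task 1 = 0; EF_Task 1 = 11
ES_Task 2 = 0; EF_Task 2 = 16
ES_Task 3 = 16; EF_Task 3 = 16+13 = 29
ES_Task 4 = 16; EF_Task 4 = 16+15 = 31
ES_Task 5 = max(EF_Task 1=11, EF_Task 4=31) = 31; EF_Task 5 = 31+9 = 40
ES_Task 6 = max(EF_Task 3=29, EF_Task 5=40) = 40; EF_Task 6 = 40+7 = 47
Expected project duration μ = 47 days. Critical path: Task 2 → Task 4 → Task 5 → Task 6.

Variance along critical path = 9.000 + 13.444 + 1.778 + 2.778 = 27.000; σ = 5.196 days.
D = μ + z·σ = 47 + 1.282·5.196 = 53.7 days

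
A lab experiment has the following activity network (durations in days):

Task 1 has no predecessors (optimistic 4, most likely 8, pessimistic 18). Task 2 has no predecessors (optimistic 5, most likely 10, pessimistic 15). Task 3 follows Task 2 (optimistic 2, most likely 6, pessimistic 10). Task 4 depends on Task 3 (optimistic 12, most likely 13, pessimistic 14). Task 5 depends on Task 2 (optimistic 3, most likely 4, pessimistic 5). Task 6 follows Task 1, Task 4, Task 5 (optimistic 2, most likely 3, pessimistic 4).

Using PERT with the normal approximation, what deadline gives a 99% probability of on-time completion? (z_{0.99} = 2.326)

37.1 days

te_Task 1 = (4 + 4·8 + 18)/6 = 54/6 = 9; σ²_Task 1 = ((18−4)/6)² = 5.444
te_Task 2 = (5 + 4·10 + 15)/6 = 60/6 = 10; σ²_Task 2 = ((15−5)/6)² = 2.778
te_Task 3 = (2 + 4·6 + 10)/6 = 36/6 = 6; σ²_Task 3 = ((10−2)/6)² = 1.778
te_Task 4 = (12 + 4·13 + 14)/6 = 78/6 = 13; σ²_Task 4 = ((14−12)/6)² = 0.111
te_Task 5 = (3 + 4·4 + 5)/6 = 24/6 = 4; σ²_Task 5 = ((5−3)/6)² = 0.111
te_Task 6 = (2 + 4·3 + 4)/6 = 18/6 = 3; σ²_Task 6 = ((4−2)/6)² = 0.111

Forward pass:
ES_Task 1 = 0; EF_Task 1 = 9
ES_Task 2 = 0; EF_Task 2 = 10
ES_Task 3 = 10; EF_Task 3 = 10+6 = 16
ES_Task 4 = 16; EF_Task 4 = 16+13 = 29
ES_Task 5 = 10; EF_Task 5 = 10+4 = 14
ES_Task 6 = max(EF_Task 1=9, EF_Task 4=29, EF_Task 5=14) = 29; EF_Task 6 = 29+3 = 32
Expected project duration μ = 32 days. Critical path: Task 2 → Task 3 → Task 4 → Task 6.

Variance along critical path = 2.778 + 1.778 + 0.111 + 0.111 = 4.778; σ = 2.186 days.
D = μ + z·σ = 32 + 2.326·2.186 = 37.1 days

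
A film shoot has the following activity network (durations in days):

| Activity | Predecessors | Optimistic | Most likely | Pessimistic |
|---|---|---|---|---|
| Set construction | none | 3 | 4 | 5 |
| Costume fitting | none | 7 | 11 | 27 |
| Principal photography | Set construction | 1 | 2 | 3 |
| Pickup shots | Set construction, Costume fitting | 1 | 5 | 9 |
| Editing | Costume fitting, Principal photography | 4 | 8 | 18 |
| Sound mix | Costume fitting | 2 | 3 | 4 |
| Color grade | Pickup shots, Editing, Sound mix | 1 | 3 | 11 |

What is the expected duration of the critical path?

26 days

te_Set construction = (3 + 4·4 + 5)/6 = 24/6 = 4
te_Costume fitting = (7 + 4·11 + 27)/6 = 78/6 = 13
te_Principal photography = (1 + 4·2 + 3)/6 = 12/6 = 2
te_Pickup shots = (1 + 4·5 + 9)/6 = 30/6 = 5
te_Editing = (4 + 4·8 + 18)/6 = 54/6 = 9
te_Sound mix = (2 + 4·3 + 4)/6 = 18/6 = 3
te_Color grade = (1 + 4·3 + 11)/6 = 24/6 = 4

Forward pass:
ES_Set construction = 0; EF_Set construction = 4
ES_Costume fitting = 0; EF_Costume fitting = 13
ES_Principal photography = 4; EF_Principal photography = 4+2 = 6
ES_Pickup shots = max(EF_Set construction=4, EF_Costume fitting=13) = 13; EF_Pickup shots = 13+5 = 18
ES_Editing = max(EF_Costume fitting=13, EF_Principal photography=6) = 13; EF_Editing = 13+9 = 22
ES_Sound mix = 13; EF_Sound mix = 13+3 = 16
ES_Color grade = max(EF_Pickup shots=18, EF_Editing=22, EF_Sound mix=16) = 22; EF_Color grade = 22+4 = 26
Expected project duration μ = 26 days. Critical path: Costume fitting → Editing → Color grade.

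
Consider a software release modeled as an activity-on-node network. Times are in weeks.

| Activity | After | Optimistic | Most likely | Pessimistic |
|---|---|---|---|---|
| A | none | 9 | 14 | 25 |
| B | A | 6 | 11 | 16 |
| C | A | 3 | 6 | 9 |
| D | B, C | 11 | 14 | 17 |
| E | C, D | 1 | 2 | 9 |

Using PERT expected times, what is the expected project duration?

43 weeks

te_A = (9 + 4·14 + 25)/6 = 90/6 = 15
te_B = (6 + 4·11 + 16)/6 = 66/6 = 11
te_C = (3 + 4·6 + 9)/6 = 36/6 = 6
te_D = (11 + 4·14 + 17)/6 = 84/6 = 14
te_E = (1 + 4·2 + 9)/6 = 18/6 = 3

Forward pass:
ES_A = 0; EF_A = 15
ES_B = 15; EF_B = 15+11 = 26
ES_C = 15; EF_C = 15+6 = 21
ES_D = max(EF_B=26, EF_C=21) = 26; EF_D = 26+14 = 40
ES_E = max(EF_C=21, EF_D=40) = 40; EF_E = 40+3 = 43
Expected project duration μ = 43 weeks. Critical path: A → B → D → E.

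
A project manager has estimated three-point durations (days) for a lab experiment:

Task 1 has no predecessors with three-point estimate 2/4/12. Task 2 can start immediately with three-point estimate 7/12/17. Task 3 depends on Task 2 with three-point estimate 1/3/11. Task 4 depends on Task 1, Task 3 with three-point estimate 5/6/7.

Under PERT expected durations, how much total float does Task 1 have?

11 days

te_Task 1 = (2 + 4·4 + 12)/6 = 30/6 = 5
te_Task 2 = (7 + 4·12 + 17)/6 = 72/6 = 12
te_Task 3 = (1 + 4·3 + 11)/6 = 24/6 = 4
te_Task 4 = (5 + 4·6 + 7)/6 = 36/6 = 6

Forward pass:
ES_Task 1 = 0; EF_Task 1 = 5
ES_Task 2 = 0; EF_Task 2 = 12
ES_Task 3 = 12; EF_Task 3 = 12+4 = 16
ES_Task 4 = max(EF_Task 1=5, EF_Task 3=16) = 16; EF_Task 4 = 16+6 = 22
Expected project duration μ = 22 days. Critical path: Task 2 → Task 3 → Task 4.

Backward pass:
LF_Task 4 = 22; LS_Task 4 = 22−6 = 16
LF_Task 3 = LS_Task 4 = 16; LS_Task 3 = 16−4 = 12
LF_Task 2 = LS_Task 3 = 12; LS_Task 2 = 12−12 = 0
LF_Task 1 = LS_Task 4 = 16; LS_Task 1 = 16−5 = 11
Slack_Task 1 = LS_Task 1 − ES_Task 1 = 11 − 0 = 11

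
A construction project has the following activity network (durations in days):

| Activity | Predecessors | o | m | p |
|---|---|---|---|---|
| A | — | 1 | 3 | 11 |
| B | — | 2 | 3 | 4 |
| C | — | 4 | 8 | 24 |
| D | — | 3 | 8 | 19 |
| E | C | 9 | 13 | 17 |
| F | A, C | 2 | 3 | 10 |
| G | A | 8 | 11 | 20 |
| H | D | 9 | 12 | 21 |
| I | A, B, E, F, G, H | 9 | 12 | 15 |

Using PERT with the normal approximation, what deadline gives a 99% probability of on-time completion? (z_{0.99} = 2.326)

43.7 days

te_A = (1 + 4·3 + 11)/6 = 24/6 = 4; σ²_A = ((11−1)/6)² = 2.778
te_B = (2 + 4·3 + 4)/6 = 18/6 = 3; σ²_B = ((4−2)/6)² = 0.111
te_C = (4 + 4·8 + 24)/6 = 60/6 = 10; σ²_C = ((24−4)/6)² = 11.111
te_D = (3 + 4·8 + 19)/6 = 54/6 = 9; σ²_D = ((19−3)/6)² = 7.111
te_E = (9 + 4·13 + 17)/6 = 78/6 = 13; σ²_E = ((17−9)/6)² = 1.778
te_F = (2 + 4·3 + 10)/6 = 24/6 = 4; σ²_F = ((10−2)/6)² = 1.778
te_G = (8 + 4·11 + 20)/6 = 72/6 = 12; σ²_G = ((20−8)/6)² = 4.000
te_H = (9 + 4·12 + 21)/6 = 78/6 = 13; σ²_H = ((21−9)/6)² = 4.000
te_I = (9 + 4·12 + 15)/6 = 72/6 = 12; σ²_I = ((15−9)/6)² = 1.000

Forward pass:
ES_A = 0; EF_A = 4
ES_B = 0; EF_B = 3
ES_C = 0; EF_C = 10
ES_D = 0; EF_D = 9
ES_E = 10; EF_E = 10+13 = 23
ES_F = max(EF_A=4, EF_C=10) = 10; EF_F = 10+4 = 14
ES_G = 4; EF_G = 4+12 = 16
ES_H = 9; EF_H = 9+13 = 22
ES_I = max(EF_A=4, EF_B=3, EF_E=23, EF_F=14, EF_G=16, EF_H=22) = 23; EF_I = 23+12 = 35
Expected project duration μ = 35 days. Critical path: C → E → I.

Variance along critical path = 11.111 + 1.778 + 1.000 = 13.889; σ = 3.727 days.
D = μ + z·σ = 35 + 2.326·3.727 = 43.7 days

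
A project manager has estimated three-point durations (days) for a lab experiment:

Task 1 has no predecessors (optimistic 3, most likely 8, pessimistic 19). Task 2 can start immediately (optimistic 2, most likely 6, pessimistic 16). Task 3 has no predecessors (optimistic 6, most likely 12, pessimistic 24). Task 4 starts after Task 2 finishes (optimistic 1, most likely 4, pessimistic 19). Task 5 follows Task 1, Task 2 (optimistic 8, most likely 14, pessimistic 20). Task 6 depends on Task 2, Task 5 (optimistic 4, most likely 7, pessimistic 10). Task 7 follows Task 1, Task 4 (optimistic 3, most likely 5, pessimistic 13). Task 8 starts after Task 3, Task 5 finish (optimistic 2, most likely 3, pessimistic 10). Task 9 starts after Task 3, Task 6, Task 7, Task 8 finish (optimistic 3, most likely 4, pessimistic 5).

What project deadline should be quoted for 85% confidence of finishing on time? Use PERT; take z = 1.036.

te_Task 1 = (3 + 4·8 + 19)/6 = 54/6 = 9; σ²_Task 1 = ((19−3)/6)² = 7.111
te_Task 2 = (2 + 4·6 + 16)/6 = 42/6 = 7; σ²_Task 2 = ((16−2)/6)² = 5.444
te_Task 3 = (6 + 4·12 + 24)/6 = 78/6 = 13; σ²_Task 3 = ((24−6)/6)² = 9.000
te_Task 4 = (1 + 4·4 + 19)/6 = 36/6 = 6; σ²_Task 4 = ((19−1)/6)² = 9.000
te_Task 5 = (8 + 4·14 + 20)/6 = 84/6 = 14; σ²_Task 5 = ((20−8)/6)² = 4.000
te_Task 6 = (4 + 4·7 + 10)/6 = 42/6 = 7; σ²_Task 6 = ((10−4)/6)² = 1.000
te_Task 7 = (3 + 4·5 + 13)/6 = 36/6 = 6; σ²_Task 7 = ((13−3)/6)² = 2.778
te_Task 8 = (2 + 4·3 + 10)/6 = 24/6 = 4; σ²_Task 8 = ((10−2)/6)² = 1.778
te_Task 9 = (3 + 4·4 + 5)/6 = 24/6 = 4; σ²_Task 9 = ((5−3)/6)² = 0.111

Forward pass:
ES_Task 1 = 0; EF_Task 1 = 9
ES_Task 2 = 0; EF_Task 2 = 7
ES_Task 3 = 0; EF_Task 3 = 13
ES_Task 4 = 7; EF_Task 4 = 7+6 = 13
ES_Task 5 = max(EF_Task 1=9, EF_Task 2=7) = 9; EF_Task 5 = 9+14 = 23
ES_Task 6 = max(EF_Task 2=7, EF_Task 5=23) = 23; EF_Task 6 = 23+7 = 30
ES_Task 7 = max(EF_Task 1=9, EF_Task 4=13) = 13; EF_Task 7 = 13+6 = 19
ES_Task 8 = max(EF_Task 3=13, EF_Task 5=23) = 23; EF_Task 8 = 23+4 = 27
ES_Task 9 = max(EF_Task 3=13, EF_Task 6=30, EF_Task 7=19, EF_Task 8=27) = 30; EF_Task 9 = 30+4 = 34
Expected project duration μ = 34 days. Critical path: Task 1 → Task 5 → Task 6 → Task 9.

Variance along critical path = 7.111 + 4.000 + 1.000 + 0.111 = 12.222; σ = 3.496 days.
D = μ + z·σ = 34 + 1.036·3.496 = 37.6 days

37.6 days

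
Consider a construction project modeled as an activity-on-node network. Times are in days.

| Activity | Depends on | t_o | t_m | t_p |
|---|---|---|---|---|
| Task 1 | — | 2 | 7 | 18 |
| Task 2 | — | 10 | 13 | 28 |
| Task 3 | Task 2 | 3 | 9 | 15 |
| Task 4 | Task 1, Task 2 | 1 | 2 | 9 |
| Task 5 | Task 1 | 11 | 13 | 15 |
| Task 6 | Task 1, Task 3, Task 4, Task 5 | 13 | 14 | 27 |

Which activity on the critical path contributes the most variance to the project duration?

te_Task 1 = (2 + 4·7 + 18)/6 = 48/6 = 8; σ²_Task 1 = ((18−2)/6)² = 7.111
te_Task 2 = (10 + 4·13 + 28)/6 = 90/6 = 15; σ²_Task 2 = ((28−10)/6)² = 9.000
te_Task 3 = (3 + 4·9 + 15)/6 = 54/6 = 9; σ²_Task 3 = ((15−3)/6)² = 4.000
te_Task 4 = (1 + 4·2 + 9)/6 = 18/6 = 3; σ²_Task 4 = ((9−1)/6)² = 1.778
te_Task 5 = (11 + 4·13 + 15)/6 = 78/6 = 13; σ²_Task 5 = ((15−11)/6)² = 0.444
te_Task 6 = (13 + 4·14 + 27)/6 = 96/6 = 16; σ²_Task 6 = ((27−13)/6)² = 5.444

Forward pass:
ES_Task 1 = 0; EF_Task 1 = 8
ES_Task 2 = 0; EF_Task 2 = 15
ES_Task 3 = 15; EF_Task 3 = 15+9 = 24
ES_Task 4 = max(EF_Task 1=8, EF_Task 2=15) = 15; EF_Task 4 = 15+3 = 18
ES_Task 5 = 8; EF_Task 5 = 8+13 = 21
ES_Task 6 = max(EF_Task 1=8, EF_Task 3=24, EF_Task 4=18, EF_Task 5=21) = 24; EF_Task 6 = 24+16 = 40
Expected project duration μ = 40 days. Critical path: Task 2 → Task 3 → Task 6.

Variances on critical path: σ²_Task 2=9.000, σ²_Task 3=4.000, σ²_Task 6=5.444.
Largest is σ²_Task 2 = 9.000.

Task 2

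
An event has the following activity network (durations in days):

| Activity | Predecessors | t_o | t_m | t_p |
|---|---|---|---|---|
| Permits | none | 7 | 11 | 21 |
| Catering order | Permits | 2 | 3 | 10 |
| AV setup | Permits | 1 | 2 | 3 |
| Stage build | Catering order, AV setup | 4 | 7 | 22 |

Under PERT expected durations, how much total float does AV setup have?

te_Permits = (7 + 4·11 + 21)/6 = 72/6 = 12
te_Catering order = (2 + 4·3 + 10)/6 = 24/6 = 4
te_AV setup = (1 + 4·2 + 3)/6 = 12/6 = 2
te_Stage build = (4 + 4·7 + 22)/6 = 54/6 = 9

Forward pass:
ES_Permits = 0; EF_Permits = 12
ES_Catering order = 12; EF_Catering order = 12+4 = 16
ES_AV setup = 12; EF_AV setup = 12+2 = 14
ES_Stage build = max(EF_Catering order=16, EF_AV setup=14) = 16; EF_Stage build = 16+9 = 25
Expected project duration μ = 25 days. Critical path: Permits → Catering order → Stage build.

Backward pass:
LF_Stage build = 25; LS_Stage build = 25−9 = 16
LF_AV setup = LS_Stage build = 16; LS_AV setup = 16−2 = 14
LF_Catering order = LS_Stage build = 16; LS_Catering order = 16−4 = 12
LF_Permits = min(LS_Catering order=12, LS_AV setup=14) = 12; LS_Permits = 12−12 = 0
Slack_AV setup = LS_AV setup − ES_AV setup = 14 − 12 = 2

2 days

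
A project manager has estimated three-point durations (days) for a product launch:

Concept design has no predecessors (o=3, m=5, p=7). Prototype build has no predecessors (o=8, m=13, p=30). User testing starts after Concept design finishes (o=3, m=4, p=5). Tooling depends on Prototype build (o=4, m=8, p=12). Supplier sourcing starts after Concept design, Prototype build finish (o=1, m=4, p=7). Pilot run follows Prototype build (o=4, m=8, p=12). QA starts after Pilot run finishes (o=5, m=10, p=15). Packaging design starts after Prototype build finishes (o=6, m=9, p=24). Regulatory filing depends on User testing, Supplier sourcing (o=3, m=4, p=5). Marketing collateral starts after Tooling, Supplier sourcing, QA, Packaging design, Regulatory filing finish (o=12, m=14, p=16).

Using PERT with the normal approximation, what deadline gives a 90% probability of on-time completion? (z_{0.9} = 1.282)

te_Concept design = (3 + 4·5 + 7)/6 = 30/6 = 5; σ²_Concept design = ((7−3)/6)² = 0.444
te_Prototype build = (8 + 4·13 + 30)/6 = 90/6 = 15; σ²_Prototype build = ((30−8)/6)² = 13.444
te_User testing = (3 + 4·4 + 5)/6 = 24/6 = 4; σ²_User testing = ((5−3)/6)² = 0.111
te_Tooling = (4 + 4·8 + 12)/6 = 48/6 = 8; σ²_Tooling = ((12−4)/6)² = 1.778
te_Supplier sourcing = (1 + 4·4 + 7)/6 = 24/6 = 4; σ²_Supplier sourcing = ((7−1)/6)² = 1.000
te_Pilot run = (4 + 4·8 + 12)/6 = 48/6 = 8; σ²_Pilot run = ((12−4)/6)² = 1.778
te_QA = (5 + 4·10 + 15)/6 = 60/6 = 10; σ²_QA = ((15−5)/6)² = 2.778
te_Packaging design = (6 + 4·9 + 24)/6 = 66/6 = 11; σ²_Packaging design = ((24−6)/6)² = 9.000
te_Regulatory filing = (3 + 4·4 + 5)/6 = 24/6 = 4; σ²_Regulatory filing = ((5−3)/6)² = 0.111
te_Marketing collateral = (12 + 4·14 + 16)/6 = 84/6 = 14; σ²_Marketing collateral = ((16−12)/6)² = 0.444

Forward pass:
ES_Concept design = 0; EF_Concept design = 5
ES_Prototype build = 0; EF_Prototype build = 15
ES_User testing = 5; EF_User testing = 5+4 = 9
ES_Tooling = 15; EF_Tooling = 15+8 = 23
ES_Supplier sourcing = max(EF_Concept design=5, EF_Prototype build=15) = 15; EF_Supplier sourcing = 15+4 = 19
ES_Pilot run = 15; EF_Pilot run = 15+8 = 23
ES_QA = 23; EF_QA = 23+10 = 33
ES_Packaging design = 15; EF_Packaging design = 15+11 = 26
ES_Regulatory filing = max(EF_User testing=9, EF_Supplier sourcing=19) = 19; EF_Regulatory filing = 19+4 = 23
ES_Marketing collateral = max(EF_Tooling=23, EF_Supplier sourcing=19, EF_QA=33, EF_Packaging design=26, EF_Regulatory filing=23) = 33; EF_Marketing collateral = 33+14 = 47
Expected project duration μ = 47 days. Critical path: Prototype build → Pilot run → QA → Marketing collateral.

Variance along critical path = 13.444 + 1.778 + 2.778 + 0.444 = 18.444; σ = 4.295 days.
D = μ + z·σ = 47 + 1.282·4.295 = 52.5 days

52.5 days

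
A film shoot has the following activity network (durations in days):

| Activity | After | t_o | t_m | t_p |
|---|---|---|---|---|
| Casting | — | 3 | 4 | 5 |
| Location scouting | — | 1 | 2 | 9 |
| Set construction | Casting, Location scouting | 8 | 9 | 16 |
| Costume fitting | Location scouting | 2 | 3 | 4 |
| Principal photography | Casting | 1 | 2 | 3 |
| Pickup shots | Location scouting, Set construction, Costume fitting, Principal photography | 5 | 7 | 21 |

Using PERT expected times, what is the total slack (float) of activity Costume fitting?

8 days

te_Casting = (3 + 4·4 + 5)/6 = 24/6 = 4
te_Location scouting = (1 + 4·2 + 9)/6 = 18/6 = 3
te_Set construction = (8 + 4·9 + 16)/6 = 60/6 = 10
te_Costume fitting = (2 + 4·3 + 4)/6 = 18/6 = 3
te_Principal photography = (1 + 4·2 + 3)/6 = 12/6 = 2
te_Pickup shots = (5 + 4·7 + 21)/6 = 54/6 = 9

Forward pass:
ES_Casting = 0; EF_Casting = 4
ES_Location scouting = 0; EF_Location scouting = 3
ES_Set construction = max(EF_Casting=4, EF_Location scouting=3) = 4; EF_Set construction = 4+10 = 14
ES_Costume fitting = 3; EF_Costume fitting = 3+3 = 6
ES_Principal photography = 4; EF_Principal photography = 4+2 = 6
ES_Pickup shots = max(EF_Location scouting=3, EF_Set construction=14, EF_Costume fitting=6, EF_Principal photography=6) = 14; EF_Pickup shots = 14+9 = 23
Expected project duration μ = 23 days. Critical path: Casting → Set construction → Pickup shots.

Backward pass:
LF_Pickup shots = 23; LS_Pickup shots = 23−9 = 14
LF_Principal photography = LS_Pickup shots = 14; LS_Principal photography = 14−2 = 12
LF_Costume fitting = LS_Pickup shots = 14; LS_Costume fitting = 14−3 = 11
LF_Set construction = LS_Pickup shots = 14; LS_Set construction = 14−10 = 4
LF_Location scouting = min(LS_Set construction=4, LS_Costume fitting=11, LS_Pickup shots=14) = 4; LS_Location scouting = 4−3 = 1
LF_Casting = min(LS_Set construction=4, LS_Principal photography=12) = 4; LS_Casting = 4−4 = 0
Slack_Costume fitting = LS_Costume fitting − ES_Costume fitting = 11 − 3 = 8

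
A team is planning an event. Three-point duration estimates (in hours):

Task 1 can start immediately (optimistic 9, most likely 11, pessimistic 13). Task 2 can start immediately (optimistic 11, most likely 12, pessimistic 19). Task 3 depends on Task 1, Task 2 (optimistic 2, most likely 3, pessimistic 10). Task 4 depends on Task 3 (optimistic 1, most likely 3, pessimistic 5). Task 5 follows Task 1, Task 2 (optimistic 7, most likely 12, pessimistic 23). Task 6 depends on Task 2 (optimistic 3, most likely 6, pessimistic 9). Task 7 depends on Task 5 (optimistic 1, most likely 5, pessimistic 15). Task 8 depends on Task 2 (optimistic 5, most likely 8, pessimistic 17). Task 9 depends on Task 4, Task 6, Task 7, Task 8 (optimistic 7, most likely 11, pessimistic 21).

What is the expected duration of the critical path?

44 hours

te_Task 1 = (9 + 4·11 + 13)/6 = 66/6 = 11
te_Task 2 = (11 + 4·12 + 19)/6 = 78/6 = 13
te_Task 3 = (2 + 4·3 + 10)/6 = 24/6 = 4
te_Task 4 = (1 + 4·3 + 5)/6 = 18/6 = 3
te_Task 5 = (7 + 4·12 + 23)/6 = 78/6 = 13
te_Task 6 = (3 + 4·6 + 9)/6 = 36/6 = 6
te_Task 7 = (1 + 4·5 + 15)/6 = 36/6 = 6
te_Task 8 = (5 + 4·8 + 17)/6 = 54/6 = 9
te_Task 9 = (7 + 4·11 + 21)/6 = 72/6 = 12

Forward pass:
ES_Task 1 = 0; EF_Task 1 = 11
ES_Task 2 = 0; EF_Task 2 = 13
ES_Task 3 = max(EF_Task 1=11, EF_Task 2=13) = 13; EF_Task 3 = 13+4 = 17
ES_Task 4 = 17; EF_Task 4 = 17+3 = 20
ES_Task 5 = max(EF_Task 1=11, EF_Task 2=13) = 13; EF_Task 5 = 13+13 = 26
ES_Task 6 = 13; EF_Task 6 = 13+6 = 19
ES_Task 7 = 26; EF_Task 7 = 26+6 = 32
ES_Task 8 = 13; EF_Task 8 = 13+9 = 22
ES_Task 9 = max(EF_Task 4=20, EF_Task 6=19, EF_Task 7=32, EF_Task 8=22) = 32; EF_Task 9 = 32+12 = 44
Expected project duration μ = 44 hours. Critical path: Task 2 → Task 5 → Task 7 → Task 9.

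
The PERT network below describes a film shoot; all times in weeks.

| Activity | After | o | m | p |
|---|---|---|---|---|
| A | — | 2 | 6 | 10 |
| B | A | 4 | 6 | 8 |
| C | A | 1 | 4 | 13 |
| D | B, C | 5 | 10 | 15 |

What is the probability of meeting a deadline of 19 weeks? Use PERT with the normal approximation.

0.090

te_A = (2 + 4·6 + 10)/6 = 36/6 = 6; σ²_A = ((10−2)/6)² = 1.778
te_B = (4 + 4·6 + 8)/6 = 36/6 = 6; σ²_B = ((8−4)/6)² = 0.444
te_C = (1 + 4·4 + 13)/6 = 30/6 = 5; σ²_C = ((13−1)/6)² = 4.000
te_D = (5 + 4·10 + 15)/6 = 60/6 = 10; σ²_D = ((15−5)/6)² = 2.778

Forward pass:
ES_A = 0; EF_A = 6
ES_B = 6; EF_B = 6+6 = 12
ES_C = 6; EF_C = 6+5 = 11
ES_D = max(EF_B=12, EF_C=11) = 12; EF_D = 12+10 = 22
Expected project duration μ = 22 weeks. Critical path: A → B → D.

Variance along critical path = 1.778 + 0.444 + 2.778 = 5.000; σ = √5.000 = 2.236 weeks.
Z = (19 − 22) / 2.236 = -1.342
P(T ≤ 19) = Φ(-1.342) ≈ 0.090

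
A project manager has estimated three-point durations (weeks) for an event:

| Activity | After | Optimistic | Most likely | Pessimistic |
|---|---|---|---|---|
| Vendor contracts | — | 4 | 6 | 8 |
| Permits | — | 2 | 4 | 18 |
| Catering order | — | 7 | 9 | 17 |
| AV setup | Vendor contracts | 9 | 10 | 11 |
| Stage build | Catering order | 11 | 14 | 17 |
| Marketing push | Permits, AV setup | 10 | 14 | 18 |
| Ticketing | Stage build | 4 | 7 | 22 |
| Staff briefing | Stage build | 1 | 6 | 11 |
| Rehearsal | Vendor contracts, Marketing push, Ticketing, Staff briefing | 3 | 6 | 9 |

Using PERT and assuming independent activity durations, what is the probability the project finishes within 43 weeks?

te_Vendor contracts = (4 + 4·6 + 8)/6 = 36/6 = 6; σ²_Vendor contracts = ((8−4)/6)² = 0.444
te_Permits = (2 + 4·4 + 18)/6 = 36/6 = 6; σ²_Permits = ((18−2)/6)² = 7.111
te_Catering order = (7 + 4·9 + 17)/6 = 60/6 = 10; σ²_Catering order = ((17−7)/6)² = 2.778
te_AV setup = (9 + 4·10 + 11)/6 = 60/6 = 10; σ²_AV setup = ((11−9)/6)² = 0.111
te_Stage build = (11 + 4·14 + 17)/6 = 84/6 = 14; σ²_Stage build = ((17−11)/6)² = 1.000
te_Marketing push = (10 + 4·14 + 18)/6 = 84/6 = 14; σ²_Marketing push = ((18−10)/6)² = 1.778
te_Ticketing = (4 + 4·7 + 22)/6 = 54/6 = 9; σ²_Ticketing = ((22−4)/6)² = 9.000
te_Staff briefing = (1 + 4·6 + 11)/6 = 36/6 = 6; σ²_Staff briefing = ((11−1)/6)² = 2.778
te_Rehearsal = (3 + 4·6 + 9)/6 = 36/6 = 6; σ²_Rehearsal = ((9−3)/6)² = 1.000

Forward pass:
ES_Vendor contracts = 0; EF_Vendor contracts = 6
ES_Permits = 0; EF_Permits = 6
ES_Catering order = 0; EF_Catering order = 10
ES_AV setup = 6; EF_AV setup = 6+10 = 16
ES_Stage build = 10; EF_Stage build = 10+14 = 24
ES_Marketing push = max(EF_Permits=6, EF_AV setup=16) = 16; EF_Marketing push = 16+14 = 30
ES_Ticketing = 24; EF_Ticketing = 24+9 = 33
ES_Staff briefing = 24; EF_Staff briefing = 24+6 = 30
ES_Rehearsal = max(EF_Vendor contracts=6, EF_Marketing push=30, EF_Ticketing=33, EF_Staff briefing=30) = 33; EF_Rehearsal = 33+6 = 39
Expected project duration μ = 39 weeks. Critical path: Catering order → Stage build → Ticketing → Rehearsal.

Variance along critical path = 2.778 + 1.000 + 9.000 + 1.000 = 13.778; σ = √13.778 = 3.712 weeks.
Z = (43 − 39) / 3.712 = 1.078
P(T ≤ 43) = Φ(1.078) ≈ 0.859

0.859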